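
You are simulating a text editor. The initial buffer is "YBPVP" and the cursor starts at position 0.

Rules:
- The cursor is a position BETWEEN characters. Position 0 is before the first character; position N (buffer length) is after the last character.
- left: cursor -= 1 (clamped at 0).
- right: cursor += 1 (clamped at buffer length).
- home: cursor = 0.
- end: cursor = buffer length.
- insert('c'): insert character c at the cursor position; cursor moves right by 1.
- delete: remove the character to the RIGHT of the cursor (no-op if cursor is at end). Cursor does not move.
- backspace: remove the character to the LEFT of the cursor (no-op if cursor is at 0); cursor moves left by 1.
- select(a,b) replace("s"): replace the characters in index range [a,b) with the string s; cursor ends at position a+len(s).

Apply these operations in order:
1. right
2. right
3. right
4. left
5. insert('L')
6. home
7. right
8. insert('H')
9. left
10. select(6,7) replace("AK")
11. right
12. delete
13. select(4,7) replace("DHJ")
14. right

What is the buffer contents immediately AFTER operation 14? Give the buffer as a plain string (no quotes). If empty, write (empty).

Answer: YHBLDHJK

Derivation:
After op 1 (right): buf='YBPVP' cursor=1
After op 2 (right): buf='YBPVP' cursor=2
After op 3 (right): buf='YBPVP' cursor=3
After op 4 (left): buf='YBPVP' cursor=2
After op 5 (insert('L')): buf='YBLPVP' cursor=3
After op 6 (home): buf='YBLPVP' cursor=0
After op 7 (right): buf='YBLPVP' cursor=1
After op 8 (insert('H')): buf='YHBLPVP' cursor=2
After op 9 (left): buf='YHBLPVP' cursor=1
After op 10 (select(6,7) replace("AK")): buf='YHBLPVAK' cursor=8
After op 11 (right): buf='YHBLPVAK' cursor=8
After op 12 (delete): buf='YHBLPVAK' cursor=8
After op 13 (select(4,7) replace("DHJ")): buf='YHBLDHJK' cursor=7
After op 14 (right): buf='YHBLDHJK' cursor=8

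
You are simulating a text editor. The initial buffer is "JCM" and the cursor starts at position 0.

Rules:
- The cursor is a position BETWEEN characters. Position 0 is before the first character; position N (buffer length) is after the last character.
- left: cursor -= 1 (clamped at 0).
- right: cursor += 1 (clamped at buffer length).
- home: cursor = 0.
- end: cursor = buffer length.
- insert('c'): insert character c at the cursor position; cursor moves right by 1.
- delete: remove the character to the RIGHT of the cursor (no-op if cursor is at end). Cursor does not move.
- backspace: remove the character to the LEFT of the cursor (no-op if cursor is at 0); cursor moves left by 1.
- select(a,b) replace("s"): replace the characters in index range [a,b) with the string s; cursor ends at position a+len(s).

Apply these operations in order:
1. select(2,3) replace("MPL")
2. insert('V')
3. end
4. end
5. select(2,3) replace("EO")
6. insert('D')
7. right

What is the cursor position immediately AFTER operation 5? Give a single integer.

Answer: 4

Derivation:
After op 1 (select(2,3) replace("MPL")): buf='JCMPL' cursor=5
After op 2 (insert('V')): buf='JCMPLV' cursor=6
After op 3 (end): buf='JCMPLV' cursor=6
After op 4 (end): buf='JCMPLV' cursor=6
After op 5 (select(2,3) replace("EO")): buf='JCEOPLV' cursor=4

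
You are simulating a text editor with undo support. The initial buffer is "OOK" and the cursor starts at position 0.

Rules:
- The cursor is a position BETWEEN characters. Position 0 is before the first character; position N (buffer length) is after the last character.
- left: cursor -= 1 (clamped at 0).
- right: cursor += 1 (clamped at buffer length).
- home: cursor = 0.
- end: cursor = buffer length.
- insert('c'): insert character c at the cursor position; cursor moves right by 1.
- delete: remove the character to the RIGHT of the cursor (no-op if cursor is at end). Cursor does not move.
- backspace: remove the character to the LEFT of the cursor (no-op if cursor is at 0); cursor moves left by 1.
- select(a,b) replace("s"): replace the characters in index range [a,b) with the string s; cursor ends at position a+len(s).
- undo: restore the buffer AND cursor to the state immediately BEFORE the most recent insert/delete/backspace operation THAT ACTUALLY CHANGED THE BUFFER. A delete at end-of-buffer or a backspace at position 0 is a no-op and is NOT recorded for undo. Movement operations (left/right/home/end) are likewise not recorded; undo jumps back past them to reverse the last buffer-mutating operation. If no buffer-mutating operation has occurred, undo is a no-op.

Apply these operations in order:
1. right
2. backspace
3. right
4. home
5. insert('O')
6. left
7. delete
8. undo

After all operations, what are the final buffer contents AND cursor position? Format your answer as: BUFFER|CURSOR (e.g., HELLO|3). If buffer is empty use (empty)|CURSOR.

Answer: OOK|0

Derivation:
After op 1 (right): buf='OOK' cursor=1
After op 2 (backspace): buf='OK' cursor=0
After op 3 (right): buf='OK' cursor=1
After op 4 (home): buf='OK' cursor=0
After op 5 (insert('O')): buf='OOK' cursor=1
After op 6 (left): buf='OOK' cursor=0
After op 7 (delete): buf='OK' cursor=0
After op 8 (undo): buf='OOK' cursor=0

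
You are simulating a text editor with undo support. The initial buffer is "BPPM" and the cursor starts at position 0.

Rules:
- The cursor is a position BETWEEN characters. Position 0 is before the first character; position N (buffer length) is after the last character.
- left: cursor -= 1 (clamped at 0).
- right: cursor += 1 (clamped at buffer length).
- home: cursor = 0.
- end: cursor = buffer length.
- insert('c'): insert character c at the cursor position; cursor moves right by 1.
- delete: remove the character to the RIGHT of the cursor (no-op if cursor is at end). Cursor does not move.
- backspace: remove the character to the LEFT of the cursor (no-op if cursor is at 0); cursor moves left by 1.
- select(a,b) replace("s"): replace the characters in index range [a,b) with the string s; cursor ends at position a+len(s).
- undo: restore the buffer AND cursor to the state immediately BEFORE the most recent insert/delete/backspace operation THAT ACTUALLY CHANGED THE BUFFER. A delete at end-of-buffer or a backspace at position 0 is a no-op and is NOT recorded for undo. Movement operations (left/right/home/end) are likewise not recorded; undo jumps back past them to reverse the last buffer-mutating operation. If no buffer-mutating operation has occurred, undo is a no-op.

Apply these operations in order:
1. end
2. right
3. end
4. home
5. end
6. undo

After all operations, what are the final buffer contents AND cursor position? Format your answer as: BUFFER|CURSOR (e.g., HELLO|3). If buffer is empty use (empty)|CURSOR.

After op 1 (end): buf='BPPM' cursor=4
After op 2 (right): buf='BPPM' cursor=4
After op 3 (end): buf='BPPM' cursor=4
After op 4 (home): buf='BPPM' cursor=0
After op 5 (end): buf='BPPM' cursor=4
After op 6 (undo): buf='BPPM' cursor=4

Answer: BPPM|4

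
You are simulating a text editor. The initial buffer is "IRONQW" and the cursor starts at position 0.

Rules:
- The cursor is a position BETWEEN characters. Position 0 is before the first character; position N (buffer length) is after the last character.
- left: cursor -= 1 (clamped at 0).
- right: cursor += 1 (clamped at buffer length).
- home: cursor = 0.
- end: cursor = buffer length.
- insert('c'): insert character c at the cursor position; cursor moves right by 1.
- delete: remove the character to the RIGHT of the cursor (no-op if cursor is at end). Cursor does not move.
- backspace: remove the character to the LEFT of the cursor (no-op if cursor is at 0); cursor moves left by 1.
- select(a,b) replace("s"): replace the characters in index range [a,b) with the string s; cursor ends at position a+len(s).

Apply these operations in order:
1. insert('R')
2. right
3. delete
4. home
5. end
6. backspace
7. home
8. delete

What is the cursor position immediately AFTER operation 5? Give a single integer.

Answer: 6

Derivation:
After op 1 (insert('R')): buf='RIRONQW' cursor=1
After op 2 (right): buf='RIRONQW' cursor=2
After op 3 (delete): buf='RIONQW' cursor=2
After op 4 (home): buf='RIONQW' cursor=0
After op 5 (end): buf='RIONQW' cursor=6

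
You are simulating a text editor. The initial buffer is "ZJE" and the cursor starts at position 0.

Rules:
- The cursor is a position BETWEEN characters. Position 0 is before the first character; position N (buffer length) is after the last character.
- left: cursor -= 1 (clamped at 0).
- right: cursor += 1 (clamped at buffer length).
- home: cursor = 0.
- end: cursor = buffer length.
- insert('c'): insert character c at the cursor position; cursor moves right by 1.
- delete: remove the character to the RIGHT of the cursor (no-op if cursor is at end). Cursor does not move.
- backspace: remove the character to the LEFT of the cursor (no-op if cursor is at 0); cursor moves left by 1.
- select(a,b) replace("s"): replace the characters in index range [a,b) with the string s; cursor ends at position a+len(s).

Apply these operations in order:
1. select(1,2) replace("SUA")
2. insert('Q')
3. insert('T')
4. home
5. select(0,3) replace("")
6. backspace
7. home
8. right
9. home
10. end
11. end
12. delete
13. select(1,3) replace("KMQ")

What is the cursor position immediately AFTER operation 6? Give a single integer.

Answer: 0

Derivation:
After op 1 (select(1,2) replace("SUA")): buf='ZSUAE' cursor=4
After op 2 (insert('Q')): buf='ZSUAQE' cursor=5
After op 3 (insert('T')): buf='ZSUAQTE' cursor=6
After op 4 (home): buf='ZSUAQTE' cursor=0
After op 5 (select(0,3) replace("")): buf='AQTE' cursor=0
After op 6 (backspace): buf='AQTE' cursor=0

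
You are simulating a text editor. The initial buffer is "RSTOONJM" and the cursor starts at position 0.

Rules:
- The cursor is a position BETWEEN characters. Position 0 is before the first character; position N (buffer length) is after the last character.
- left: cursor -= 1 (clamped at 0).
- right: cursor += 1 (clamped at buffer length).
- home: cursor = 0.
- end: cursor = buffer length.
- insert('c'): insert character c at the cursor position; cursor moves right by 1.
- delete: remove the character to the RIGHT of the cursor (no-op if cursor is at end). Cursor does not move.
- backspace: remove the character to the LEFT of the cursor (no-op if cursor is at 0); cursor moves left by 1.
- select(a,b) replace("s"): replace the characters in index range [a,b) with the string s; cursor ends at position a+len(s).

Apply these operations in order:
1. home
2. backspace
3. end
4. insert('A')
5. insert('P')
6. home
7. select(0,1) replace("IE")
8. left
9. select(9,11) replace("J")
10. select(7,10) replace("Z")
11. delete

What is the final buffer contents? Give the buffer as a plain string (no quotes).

Answer: IESTOONZ

Derivation:
After op 1 (home): buf='RSTOONJM' cursor=0
After op 2 (backspace): buf='RSTOONJM' cursor=0
After op 3 (end): buf='RSTOONJM' cursor=8
After op 4 (insert('A')): buf='RSTOONJMA' cursor=9
After op 5 (insert('P')): buf='RSTOONJMAP' cursor=10
After op 6 (home): buf='RSTOONJMAP' cursor=0
After op 7 (select(0,1) replace("IE")): buf='IESTOONJMAP' cursor=2
After op 8 (left): buf='IESTOONJMAP' cursor=1
After op 9 (select(9,11) replace("J")): buf='IESTOONJMJ' cursor=10
After op 10 (select(7,10) replace("Z")): buf='IESTOONZ' cursor=8
After op 11 (delete): buf='IESTOONZ' cursor=8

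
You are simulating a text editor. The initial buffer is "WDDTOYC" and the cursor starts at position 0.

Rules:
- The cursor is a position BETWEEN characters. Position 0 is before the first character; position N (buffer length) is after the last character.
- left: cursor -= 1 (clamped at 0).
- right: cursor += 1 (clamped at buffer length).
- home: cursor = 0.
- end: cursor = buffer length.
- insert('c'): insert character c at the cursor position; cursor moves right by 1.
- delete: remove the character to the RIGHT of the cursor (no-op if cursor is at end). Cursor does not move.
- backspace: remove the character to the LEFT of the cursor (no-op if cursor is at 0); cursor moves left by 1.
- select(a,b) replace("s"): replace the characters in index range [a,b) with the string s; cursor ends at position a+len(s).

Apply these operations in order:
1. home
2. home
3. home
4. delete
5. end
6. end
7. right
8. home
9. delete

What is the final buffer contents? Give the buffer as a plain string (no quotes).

Answer: DTOYC

Derivation:
After op 1 (home): buf='WDDTOYC' cursor=0
After op 2 (home): buf='WDDTOYC' cursor=0
After op 3 (home): buf='WDDTOYC' cursor=0
After op 4 (delete): buf='DDTOYC' cursor=0
After op 5 (end): buf='DDTOYC' cursor=6
After op 6 (end): buf='DDTOYC' cursor=6
After op 7 (right): buf='DDTOYC' cursor=6
After op 8 (home): buf='DDTOYC' cursor=0
After op 9 (delete): buf='DTOYC' cursor=0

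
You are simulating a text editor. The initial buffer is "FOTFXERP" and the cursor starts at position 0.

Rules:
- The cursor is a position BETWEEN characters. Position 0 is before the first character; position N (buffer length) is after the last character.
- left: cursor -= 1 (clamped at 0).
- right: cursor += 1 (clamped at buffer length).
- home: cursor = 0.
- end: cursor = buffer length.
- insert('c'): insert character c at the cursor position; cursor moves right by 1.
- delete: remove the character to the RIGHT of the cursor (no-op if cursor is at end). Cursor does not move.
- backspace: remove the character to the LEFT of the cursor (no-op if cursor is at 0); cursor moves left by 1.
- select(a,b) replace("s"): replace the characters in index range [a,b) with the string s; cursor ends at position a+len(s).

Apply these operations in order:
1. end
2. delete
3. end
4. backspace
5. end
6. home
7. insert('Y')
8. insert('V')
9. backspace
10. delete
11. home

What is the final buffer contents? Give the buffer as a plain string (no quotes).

After op 1 (end): buf='FOTFXERP' cursor=8
After op 2 (delete): buf='FOTFXERP' cursor=8
After op 3 (end): buf='FOTFXERP' cursor=8
After op 4 (backspace): buf='FOTFXER' cursor=7
After op 5 (end): buf='FOTFXER' cursor=7
After op 6 (home): buf='FOTFXER' cursor=0
After op 7 (insert('Y')): buf='YFOTFXER' cursor=1
After op 8 (insert('V')): buf='YVFOTFXER' cursor=2
After op 9 (backspace): buf='YFOTFXER' cursor=1
After op 10 (delete): buf='YOTFXER' cursor=1
After op 11 (home): buf='YOTFXER' cursor=0

Answer: YOTFXER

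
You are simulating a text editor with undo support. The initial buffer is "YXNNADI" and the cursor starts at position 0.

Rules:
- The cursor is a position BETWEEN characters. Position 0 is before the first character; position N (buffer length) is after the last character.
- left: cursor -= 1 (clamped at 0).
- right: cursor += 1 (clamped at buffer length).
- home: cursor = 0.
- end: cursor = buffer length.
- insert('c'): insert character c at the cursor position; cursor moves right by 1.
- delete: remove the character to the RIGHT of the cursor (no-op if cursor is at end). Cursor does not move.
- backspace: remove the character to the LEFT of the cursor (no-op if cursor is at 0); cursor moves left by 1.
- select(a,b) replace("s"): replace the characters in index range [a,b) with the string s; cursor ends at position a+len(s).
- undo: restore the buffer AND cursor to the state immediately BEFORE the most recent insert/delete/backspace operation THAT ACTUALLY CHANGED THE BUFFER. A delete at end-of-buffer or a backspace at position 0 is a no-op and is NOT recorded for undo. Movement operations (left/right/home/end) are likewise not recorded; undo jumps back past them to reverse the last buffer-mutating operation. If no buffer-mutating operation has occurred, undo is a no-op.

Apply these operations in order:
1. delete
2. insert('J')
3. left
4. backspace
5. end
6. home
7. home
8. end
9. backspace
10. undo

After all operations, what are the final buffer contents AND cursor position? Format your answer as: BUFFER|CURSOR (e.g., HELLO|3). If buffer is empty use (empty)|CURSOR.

After op 1 (delete): buf='XNNADI' cursor=0
After op 2 (insert('J')): buf='JXNNADI' cursor=1
After op 3 (left): buf='JXNNADI' cursor=0
After op 4 (backspace): buf='JXNNADI' cursor=0
After op 5 (end): buf='JXNNADI' cursor=7
After op 6 (home): buf='JXNNADI' cursor=0
After op 7 (home): buf='JXNNADI' cursor=0
After op 8 (end): buf='JXNNADI' cursor=7
After op 9 (backspace): buf='JXNNAD' cursor=6
After op 10 (undo): buf='JXNNADI' cursor=7

Answer: JXNNADI|7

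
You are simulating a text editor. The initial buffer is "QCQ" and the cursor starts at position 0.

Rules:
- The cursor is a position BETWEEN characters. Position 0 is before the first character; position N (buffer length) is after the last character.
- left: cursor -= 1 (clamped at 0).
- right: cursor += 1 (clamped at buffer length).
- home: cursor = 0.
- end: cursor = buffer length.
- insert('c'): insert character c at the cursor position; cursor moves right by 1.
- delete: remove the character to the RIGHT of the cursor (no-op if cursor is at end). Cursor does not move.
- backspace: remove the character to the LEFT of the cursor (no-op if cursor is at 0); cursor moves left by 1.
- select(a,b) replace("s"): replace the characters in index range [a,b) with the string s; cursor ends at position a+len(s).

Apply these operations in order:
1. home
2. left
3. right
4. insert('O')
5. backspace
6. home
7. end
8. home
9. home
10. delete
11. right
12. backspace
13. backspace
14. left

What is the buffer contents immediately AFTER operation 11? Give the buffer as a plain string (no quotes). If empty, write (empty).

After op 1 (home): buf='QCQ' cursor=0
After op 2 (left): buf='QCQ' cursor=0
After op 3 (right): buf='QCQ' cursor=1
After op 4 (insert('O')): buf='QOCQ' cursor=2
After op 5 (backspace): buf='QCQ' cursor=1
After op 6 (home): buf='QCQ' cursor=0
After op 7 (end): buf='QCQ' cursor=3
After op 8 (home): buf='QCQ' cursor=0
After op 9 (home): buf='QCQ' cursor=0
After op 10 (delete): buf='CQ' cursor=0
After op 11 (right): buf='CQ' cursor=1

Answer: CQ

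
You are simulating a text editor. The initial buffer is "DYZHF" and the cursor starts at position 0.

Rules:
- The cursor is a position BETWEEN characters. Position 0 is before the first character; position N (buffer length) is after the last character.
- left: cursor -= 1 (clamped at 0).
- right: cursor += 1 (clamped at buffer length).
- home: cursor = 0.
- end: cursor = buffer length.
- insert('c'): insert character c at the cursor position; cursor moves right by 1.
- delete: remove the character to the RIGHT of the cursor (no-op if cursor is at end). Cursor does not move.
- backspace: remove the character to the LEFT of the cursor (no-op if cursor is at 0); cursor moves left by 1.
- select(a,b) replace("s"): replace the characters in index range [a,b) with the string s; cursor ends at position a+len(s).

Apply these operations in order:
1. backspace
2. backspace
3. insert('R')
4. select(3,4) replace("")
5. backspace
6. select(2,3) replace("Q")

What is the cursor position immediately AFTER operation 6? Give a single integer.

After op 1 (backspace): buf='DYZHF' cursor=0
After op 2 (backspace): buf='DYZHF' cursor=0
After op 3 (insert('R')): buf='RDYZHF' cursor=1
After op 4 (select(3,4) replace("")): buf='RDYHF' cursor=3
After op 5 (backspace): buf='RDHF' cursor=2
After op 6 (select(2,3) replace("Q")): buf='RDQF' cursor=3

Answer: 3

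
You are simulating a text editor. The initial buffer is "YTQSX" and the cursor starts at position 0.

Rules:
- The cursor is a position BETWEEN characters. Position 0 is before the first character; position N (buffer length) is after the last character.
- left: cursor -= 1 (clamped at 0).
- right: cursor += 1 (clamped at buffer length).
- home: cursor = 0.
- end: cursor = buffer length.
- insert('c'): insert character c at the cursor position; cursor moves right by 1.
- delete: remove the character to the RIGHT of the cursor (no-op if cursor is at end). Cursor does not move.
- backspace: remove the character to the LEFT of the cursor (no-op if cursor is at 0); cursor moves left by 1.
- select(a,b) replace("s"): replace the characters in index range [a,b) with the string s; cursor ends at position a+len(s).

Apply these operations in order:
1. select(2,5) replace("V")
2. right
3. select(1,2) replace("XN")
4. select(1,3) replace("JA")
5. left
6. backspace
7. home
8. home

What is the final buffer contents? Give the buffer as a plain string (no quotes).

After op 1 (select(2,5) replace("V")): buf='YTV' cursor=3
After op 2 (right): buf='YTV' cursor=3
After op 3 (select(1,2) replace("XN")): buf='YXNV' cursor=3
After op 4 (select(1,3) replace("JA")): buf='YJAV' cursor=3
After op 5 (left): buf='YJAV' cursor=2
After op 6 (backspace): buf='YAV' cursor=1
After op 7 (home): buf='YAV' cursor=0
After op 8 (home): buf='YAV' cursor=0

Answer: YAV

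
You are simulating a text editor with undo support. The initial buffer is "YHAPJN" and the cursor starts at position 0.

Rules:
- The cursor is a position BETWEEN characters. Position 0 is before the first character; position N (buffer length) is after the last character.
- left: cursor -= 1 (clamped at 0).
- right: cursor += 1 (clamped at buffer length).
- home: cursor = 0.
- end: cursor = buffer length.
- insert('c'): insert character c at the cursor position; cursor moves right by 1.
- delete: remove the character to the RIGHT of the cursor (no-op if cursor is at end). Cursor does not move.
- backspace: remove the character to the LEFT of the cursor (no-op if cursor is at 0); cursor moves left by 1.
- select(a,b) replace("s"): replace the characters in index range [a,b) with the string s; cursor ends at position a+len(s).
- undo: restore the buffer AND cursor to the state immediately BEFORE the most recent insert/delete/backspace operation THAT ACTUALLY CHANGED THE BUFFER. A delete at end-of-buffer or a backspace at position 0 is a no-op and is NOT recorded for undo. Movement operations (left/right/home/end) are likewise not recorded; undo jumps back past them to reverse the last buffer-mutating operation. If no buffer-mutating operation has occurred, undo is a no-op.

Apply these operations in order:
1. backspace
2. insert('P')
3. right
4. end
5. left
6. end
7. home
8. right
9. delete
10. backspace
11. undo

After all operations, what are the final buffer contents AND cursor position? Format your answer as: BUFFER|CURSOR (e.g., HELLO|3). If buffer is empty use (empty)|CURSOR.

Answer: PHAPJN|1

Derivation:
After op 1 (backspace): buf='YHAPJN' cursor=0
After op 2 (insert('P')): buf='PYHAPJN' cursor=1
After op 3 (right): buf='PYHAPJN' cursor=2
After op 4 (end): buf='PYHAPJN' cursor=7
After op 5 (left): buf='PYHAPJN' cursor=6
After op 6 (end): buf='PYHAPJN' cursor=7
After op 7 (home): buf='PYHAPJN' cursor=0
After op 8 (right): buf='PYHAPJN' cursor=1
After op 9 (delete): buf='PHAPJN' cursor=1
After op 10 (backspace): buf='HAPJN' cursor=0
After op 11 (undo): buf='PHAPJN' cursor=1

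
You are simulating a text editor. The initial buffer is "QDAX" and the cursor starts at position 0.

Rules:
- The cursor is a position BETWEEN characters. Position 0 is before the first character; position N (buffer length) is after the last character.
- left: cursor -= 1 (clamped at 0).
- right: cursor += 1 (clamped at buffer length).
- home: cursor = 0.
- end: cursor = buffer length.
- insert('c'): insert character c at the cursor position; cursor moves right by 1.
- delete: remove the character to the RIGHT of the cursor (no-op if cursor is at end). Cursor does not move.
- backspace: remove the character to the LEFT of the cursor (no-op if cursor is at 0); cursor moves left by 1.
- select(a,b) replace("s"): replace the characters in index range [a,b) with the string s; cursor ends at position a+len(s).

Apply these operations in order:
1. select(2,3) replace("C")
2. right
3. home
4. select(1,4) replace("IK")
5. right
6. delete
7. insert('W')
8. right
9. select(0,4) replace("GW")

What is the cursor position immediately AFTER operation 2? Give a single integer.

Answer: 4

Derivation:
After op 1 (select(2,3) replace("C")): buf='QDCX' cursor=3
After op 2 (right): buf='QDCX' cursor=4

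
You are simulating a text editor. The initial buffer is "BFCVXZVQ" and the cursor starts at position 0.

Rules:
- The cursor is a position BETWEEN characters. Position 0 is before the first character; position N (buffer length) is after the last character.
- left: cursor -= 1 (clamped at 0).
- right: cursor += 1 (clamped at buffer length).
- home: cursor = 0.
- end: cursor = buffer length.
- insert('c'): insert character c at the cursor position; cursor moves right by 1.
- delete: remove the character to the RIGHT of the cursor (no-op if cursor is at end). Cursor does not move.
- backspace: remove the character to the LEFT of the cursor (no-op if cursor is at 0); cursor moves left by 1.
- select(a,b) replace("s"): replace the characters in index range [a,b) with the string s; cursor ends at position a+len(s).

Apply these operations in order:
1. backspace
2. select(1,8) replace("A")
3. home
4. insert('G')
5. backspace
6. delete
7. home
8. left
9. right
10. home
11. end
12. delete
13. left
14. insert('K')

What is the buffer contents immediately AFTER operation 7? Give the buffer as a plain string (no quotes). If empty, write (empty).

Answer: A

Derivation:
After op 1 (backspace): buf='BFCVXZVQ' cursor=0
After op 2 (select(1,8) replace("A")): buf='BA' cursor=2
After op 3 (home): buf='BA' cursor=0
After op 4 (insert('G')): buf='GBA' cursor=1
After op 5 (backspace): buf='BA' cursor=0
After op 6 (delete): buf='A' cursor=0
After op 7 (home): buf='A' cursor=0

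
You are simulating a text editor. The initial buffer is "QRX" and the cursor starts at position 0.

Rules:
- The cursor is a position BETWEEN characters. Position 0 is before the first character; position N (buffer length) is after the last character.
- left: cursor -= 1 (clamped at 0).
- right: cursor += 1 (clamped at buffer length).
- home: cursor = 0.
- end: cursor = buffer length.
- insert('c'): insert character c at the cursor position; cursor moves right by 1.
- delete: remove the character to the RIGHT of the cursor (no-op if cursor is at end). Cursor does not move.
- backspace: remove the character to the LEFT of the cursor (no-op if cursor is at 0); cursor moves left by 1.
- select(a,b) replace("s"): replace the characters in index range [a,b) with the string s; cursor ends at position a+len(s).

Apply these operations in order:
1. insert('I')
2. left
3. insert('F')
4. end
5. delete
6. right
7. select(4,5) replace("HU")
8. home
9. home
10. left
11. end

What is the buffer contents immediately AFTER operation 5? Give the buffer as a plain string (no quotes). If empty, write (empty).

After op 1 (insert('I')): buf='IQRX' cursor=1
After op 2 (left): buf='IQRX' cursor=0
After op 3 (insert('F')): buf='FIQRX' cursor=1
After op 4 (end): buf='FIQRX' cursor=5
After op 5 (delete): buf='FIQRX' cursor=5

Answer: FIQRX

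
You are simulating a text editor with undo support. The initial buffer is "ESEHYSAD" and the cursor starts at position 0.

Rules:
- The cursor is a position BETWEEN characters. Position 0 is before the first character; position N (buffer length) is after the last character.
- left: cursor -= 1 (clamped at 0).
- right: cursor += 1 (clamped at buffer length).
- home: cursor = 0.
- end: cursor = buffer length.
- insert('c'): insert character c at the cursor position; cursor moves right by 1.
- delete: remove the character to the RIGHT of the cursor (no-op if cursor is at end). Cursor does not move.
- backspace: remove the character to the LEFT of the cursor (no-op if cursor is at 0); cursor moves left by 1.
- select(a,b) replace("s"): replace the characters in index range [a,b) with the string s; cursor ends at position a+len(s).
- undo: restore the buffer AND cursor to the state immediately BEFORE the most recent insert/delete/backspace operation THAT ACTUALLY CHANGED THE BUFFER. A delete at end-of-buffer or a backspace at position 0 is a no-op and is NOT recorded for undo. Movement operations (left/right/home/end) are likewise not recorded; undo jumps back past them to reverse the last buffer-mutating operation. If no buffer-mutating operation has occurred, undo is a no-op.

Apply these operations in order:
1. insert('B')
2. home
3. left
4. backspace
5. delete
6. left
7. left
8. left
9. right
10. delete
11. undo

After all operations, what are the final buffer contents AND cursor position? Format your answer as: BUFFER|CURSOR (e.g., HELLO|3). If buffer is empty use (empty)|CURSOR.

After op 1 (insert('B')): buf='BESEHYSAD' cursor=1
After op 2 (home): buf='BESEHYSAD' cursor=0
After op 3 (left): buf='BESEHYSAD' cursor=0
After op 4 (backspace): buf='BESEHYSAD' cursor=0
After op 5 (delete): buf='ESEHYSAD' cursor=0
After op 6 (left): buf='ESEHYSAD' cursor=0
After op 7 (left): buf='ESEHYSAD' cursor=0
After op 8 (left): buf='ESEHYSAD' cursor=0
After op 9 (right): buf='ESEHYSAD' cursor=1
After op 10 (delete): buf='EEHYSAD' cursor=1
After op 11 (undo): buf='ESEHYSAD' cursor=1

Answer: ESEHYSAD|1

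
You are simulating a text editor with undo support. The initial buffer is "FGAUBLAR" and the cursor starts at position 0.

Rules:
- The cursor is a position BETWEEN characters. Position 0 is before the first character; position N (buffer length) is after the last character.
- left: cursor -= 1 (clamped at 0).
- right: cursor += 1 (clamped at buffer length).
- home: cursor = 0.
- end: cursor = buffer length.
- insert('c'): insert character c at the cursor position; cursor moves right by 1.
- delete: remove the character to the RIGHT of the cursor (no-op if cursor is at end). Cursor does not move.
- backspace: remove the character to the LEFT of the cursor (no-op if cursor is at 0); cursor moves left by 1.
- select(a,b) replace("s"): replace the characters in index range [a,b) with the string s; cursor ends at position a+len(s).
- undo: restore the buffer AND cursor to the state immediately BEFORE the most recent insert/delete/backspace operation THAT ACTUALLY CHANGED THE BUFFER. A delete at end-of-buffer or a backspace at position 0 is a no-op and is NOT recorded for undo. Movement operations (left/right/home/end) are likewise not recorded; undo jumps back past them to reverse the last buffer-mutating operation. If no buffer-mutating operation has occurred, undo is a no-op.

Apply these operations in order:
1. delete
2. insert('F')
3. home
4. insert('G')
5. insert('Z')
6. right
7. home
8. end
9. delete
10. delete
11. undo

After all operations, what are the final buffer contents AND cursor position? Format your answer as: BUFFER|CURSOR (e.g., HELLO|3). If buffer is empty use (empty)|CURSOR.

After op 1 (delete): buf='GAUBLAR' cursor=0
After op 2 (insert('F')): buf='FGAUBLAR' cursor=1
After op 3 (home): buf='FGAUBLAR' cursor=0
After op 4 (insert('G')): buf='GFGAUBLAR' cursor=1
After op 5 (insert('Z')): buf='GZFGAUBLAR' cursor=2
After op 6 (right): buf='GZFGAUBLAR' cursor=3
After op 7 (home): buf='GZFGAUBLAR' cursor=0
After op 8 (end): buf='GZFGAUBLAR' cursor=10
After op 9 (delete): buf='GZFGAUBLAR' cursor=10
After op 10 (delete): buf='GZFGAUBLAR' cursor=10
After op 11 (undo): buf='GFGAUBLAR' cursor=1

Answer: GFGAUBLAR|1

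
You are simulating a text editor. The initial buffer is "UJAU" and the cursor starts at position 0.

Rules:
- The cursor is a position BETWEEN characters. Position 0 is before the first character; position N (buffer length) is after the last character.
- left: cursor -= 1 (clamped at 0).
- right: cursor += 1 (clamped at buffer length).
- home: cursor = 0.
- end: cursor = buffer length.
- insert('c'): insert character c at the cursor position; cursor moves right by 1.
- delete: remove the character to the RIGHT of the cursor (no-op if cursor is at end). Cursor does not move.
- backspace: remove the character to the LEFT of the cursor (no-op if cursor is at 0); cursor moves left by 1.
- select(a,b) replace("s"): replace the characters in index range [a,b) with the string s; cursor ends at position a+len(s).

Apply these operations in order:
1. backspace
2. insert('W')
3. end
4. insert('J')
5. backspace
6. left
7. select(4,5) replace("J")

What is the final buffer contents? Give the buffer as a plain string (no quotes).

After op 1 (backspace): buf='UJAU' cursor=0
After op 2 (insert('W')): buf='WUJAU' cursor=1
After op 3 (end): buf='WUJAU' cursor=5
After op 4 (insert('J')): buf='WUJAUJ' cursor=6
After op 5 (backspace): buf='WUJAU' cursor=5
After op 6 (left): buf='WUJAU' cursor=4
After op 7 (select(4,5) replace("J")): buf='WUJAJ' cursor=5

Answer: WUJAJ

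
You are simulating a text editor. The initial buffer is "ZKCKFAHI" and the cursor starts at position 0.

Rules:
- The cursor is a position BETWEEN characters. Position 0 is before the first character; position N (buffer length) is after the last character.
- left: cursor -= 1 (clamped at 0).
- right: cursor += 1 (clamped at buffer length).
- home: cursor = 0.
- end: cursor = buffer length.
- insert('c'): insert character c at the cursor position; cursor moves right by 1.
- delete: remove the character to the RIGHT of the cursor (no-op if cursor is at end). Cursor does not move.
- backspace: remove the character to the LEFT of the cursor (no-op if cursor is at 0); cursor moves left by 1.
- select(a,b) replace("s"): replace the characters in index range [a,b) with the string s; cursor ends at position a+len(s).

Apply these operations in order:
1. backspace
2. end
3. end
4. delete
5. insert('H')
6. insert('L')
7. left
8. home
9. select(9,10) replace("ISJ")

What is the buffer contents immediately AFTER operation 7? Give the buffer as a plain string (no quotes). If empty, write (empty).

After op 1 (backspace): buf='ZKCKFAHI' cursor=0
After op 2 (end): buf='ZKCKFAHI' cursor=8
After op 3 (end): buf='ZKCKFAHI' cursor=8
After op 4 (delete): buf='ZKCKFAHI' cursor=8
After op 5 (insert('H')): buf='ZKCKFAHIH' cursor=9
After op 6 (insert('L')): buf='ZKCKFAHIHL' cursor=10
After op 7 (left): buf='ZKCKFAHIHL' cursor=9

Answer: ZKCKFAHIHL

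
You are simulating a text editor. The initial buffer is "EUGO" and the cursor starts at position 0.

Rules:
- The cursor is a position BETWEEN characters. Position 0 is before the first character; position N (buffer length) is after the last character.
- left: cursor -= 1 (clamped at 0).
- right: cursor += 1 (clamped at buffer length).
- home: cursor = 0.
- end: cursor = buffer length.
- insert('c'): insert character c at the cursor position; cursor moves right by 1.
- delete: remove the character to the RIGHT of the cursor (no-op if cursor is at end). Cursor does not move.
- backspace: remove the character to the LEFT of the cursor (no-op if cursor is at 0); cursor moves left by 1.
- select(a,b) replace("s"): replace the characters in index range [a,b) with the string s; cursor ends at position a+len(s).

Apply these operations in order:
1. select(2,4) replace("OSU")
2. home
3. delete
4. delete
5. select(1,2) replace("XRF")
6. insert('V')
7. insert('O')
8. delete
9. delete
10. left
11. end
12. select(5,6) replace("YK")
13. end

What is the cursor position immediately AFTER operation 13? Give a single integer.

Answer: 7

Derivation:
After op 1 (select(2,4) replace("OSU")): buf='EUOSU' cursor=5
After op 2 (home): buf='EUOSU' cursor=0
After op 3 (delete): buf='UOSU' cursor=0
After op 4 (delete): buf='OSU' cursor=0
After op 5 (select(1,2) replace("XRF")): buf='OXRFU' cursor=4
After op 6 (insert('V')): buf='OXRFVU' cursor=5
After op 7 (insert('O')): buf='OXRFVOU' cursor=6
After op 8 (delete): buf='OXRFVO' cursor=6
After op 9 (delete): buf='OXRFVO' cursor=6
After op 10 (left): buf='OXRFVO' cursor=5
After op 11 (end): buf='OXRFVO' cursor=6
After op 12 (select(5,6) replace("YK")): buf='OXRFVYK' cursor=7
After op 13 (end): buf='OXRFVYK' cursor=7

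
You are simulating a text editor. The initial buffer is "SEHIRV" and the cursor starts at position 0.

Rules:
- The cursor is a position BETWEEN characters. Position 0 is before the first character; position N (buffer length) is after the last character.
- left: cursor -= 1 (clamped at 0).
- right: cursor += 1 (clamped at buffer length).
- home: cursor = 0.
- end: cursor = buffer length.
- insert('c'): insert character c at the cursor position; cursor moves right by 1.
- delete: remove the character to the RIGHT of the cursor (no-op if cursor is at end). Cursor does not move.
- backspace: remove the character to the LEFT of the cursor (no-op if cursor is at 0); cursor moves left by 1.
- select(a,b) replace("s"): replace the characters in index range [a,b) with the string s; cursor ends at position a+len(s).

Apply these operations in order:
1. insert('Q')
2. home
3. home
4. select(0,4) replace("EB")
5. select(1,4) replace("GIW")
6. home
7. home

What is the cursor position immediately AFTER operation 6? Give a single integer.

After op 1 (insert('Q')): buf='QSEHIRV' cursor=1
After op 2 (home): buf='QSEHIRV' cursor=0
After op 3 (home): buf='QSEHIRV' cursor=0
After op 4 (select(0,4) replace("EB")): buf='EBIRV' cursor=2
After op 5 (select(1,4) replace("GIW")): buf='EGIWV' cursor=4
After op 6 (home): buf='EGIWV' cursor=0

Answer: 0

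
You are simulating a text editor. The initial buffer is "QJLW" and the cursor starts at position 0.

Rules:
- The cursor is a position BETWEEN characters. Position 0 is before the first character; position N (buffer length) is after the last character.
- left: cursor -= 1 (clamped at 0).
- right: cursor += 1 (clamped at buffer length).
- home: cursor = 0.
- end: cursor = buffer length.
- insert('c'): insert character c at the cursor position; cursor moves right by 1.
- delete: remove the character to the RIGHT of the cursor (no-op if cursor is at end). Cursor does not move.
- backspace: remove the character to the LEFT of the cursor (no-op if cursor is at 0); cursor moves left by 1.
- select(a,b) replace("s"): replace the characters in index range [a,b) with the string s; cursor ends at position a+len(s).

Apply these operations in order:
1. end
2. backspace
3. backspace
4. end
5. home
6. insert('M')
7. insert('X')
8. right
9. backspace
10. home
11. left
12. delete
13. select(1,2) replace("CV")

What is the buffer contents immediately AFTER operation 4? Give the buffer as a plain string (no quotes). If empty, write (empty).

After op 1 (end): buf='QJLW' cursor=4
After op 2 (backspace): buf='QJL' cursor=3
After op 3 (backspace): buf='QJ' cursor=2
After op 4 (end): buf='QJ' cursor=2

Answer: QJ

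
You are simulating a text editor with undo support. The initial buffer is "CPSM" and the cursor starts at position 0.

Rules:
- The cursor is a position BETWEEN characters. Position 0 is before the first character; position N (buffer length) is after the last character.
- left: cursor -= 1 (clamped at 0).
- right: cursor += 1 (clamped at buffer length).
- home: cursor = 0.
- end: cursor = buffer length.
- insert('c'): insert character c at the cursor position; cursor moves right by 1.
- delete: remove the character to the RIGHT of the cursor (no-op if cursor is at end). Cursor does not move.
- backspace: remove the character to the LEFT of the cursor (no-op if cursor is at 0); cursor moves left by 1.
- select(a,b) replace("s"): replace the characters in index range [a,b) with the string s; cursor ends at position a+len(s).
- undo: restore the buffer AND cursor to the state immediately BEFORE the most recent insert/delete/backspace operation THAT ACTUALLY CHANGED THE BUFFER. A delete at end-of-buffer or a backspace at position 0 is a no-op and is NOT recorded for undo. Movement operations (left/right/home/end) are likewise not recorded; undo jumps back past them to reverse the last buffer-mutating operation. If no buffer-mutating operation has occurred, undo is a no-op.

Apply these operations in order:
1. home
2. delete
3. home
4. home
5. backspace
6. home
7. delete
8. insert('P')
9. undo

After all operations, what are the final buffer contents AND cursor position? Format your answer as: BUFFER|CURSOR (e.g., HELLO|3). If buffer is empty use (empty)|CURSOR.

Answer: SM|0

Derivation:
After op 1 (home): buf='CPSM' cursor=0
After op 2 (delete): buf='PSM' cursor=0
After op 3 (home): buf='PSM' cursor=0
After op 4 (home): buf='PSM' cursor=0
After op 5 (backspace): buf='PSM' cursor=0
After op 6 (home): buf='PSM' cursor=0
After op 7 (delete): buf='SM' cursor=0
After op 8 (insert('P')): buf='PSM' cursor=1
After op 9 (undo): buf='SM' cursor=0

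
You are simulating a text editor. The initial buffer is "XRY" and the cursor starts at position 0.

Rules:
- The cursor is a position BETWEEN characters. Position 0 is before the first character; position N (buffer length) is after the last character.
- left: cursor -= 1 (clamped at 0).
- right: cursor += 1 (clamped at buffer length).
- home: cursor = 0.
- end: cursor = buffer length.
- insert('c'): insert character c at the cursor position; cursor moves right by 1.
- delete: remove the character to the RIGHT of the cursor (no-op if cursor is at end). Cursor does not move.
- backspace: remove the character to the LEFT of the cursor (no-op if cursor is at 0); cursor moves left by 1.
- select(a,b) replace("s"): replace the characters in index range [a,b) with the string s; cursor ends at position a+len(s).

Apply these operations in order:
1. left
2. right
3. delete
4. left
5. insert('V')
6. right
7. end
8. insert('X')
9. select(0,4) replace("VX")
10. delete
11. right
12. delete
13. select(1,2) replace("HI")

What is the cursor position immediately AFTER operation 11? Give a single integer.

Answer: 2

Derivation:
After op 1 (left): buf='XRY' cursor=0
After op 2 (right): buf='XRY' cursor=1
After op 3 (delete): buf='XY' cursor=1
After op 4 (left): buf='XY' cursor=0
After op 5 (insert('V')): buf='VXY' cursor=1
After op 6 (right): buf='VXY' cursor=2
After op 7 (end): buf='VXY' cursor=3
After op 8 (insert('X')): buf='VXYX' cursor=4
After op 9 (select(0,4) replace("VX")): buf='VX' cursor=2
After op 10 (delete): buf='VX' cursor=2
After op 11 (right): buf='VX' cursor=2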